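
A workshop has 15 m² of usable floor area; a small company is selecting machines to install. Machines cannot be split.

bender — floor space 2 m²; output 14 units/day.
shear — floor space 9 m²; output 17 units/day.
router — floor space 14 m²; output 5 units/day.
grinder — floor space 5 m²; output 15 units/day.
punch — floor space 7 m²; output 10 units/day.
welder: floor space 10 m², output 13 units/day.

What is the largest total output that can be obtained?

Allowing fractional choices, the relaxed optimum would be about 44.1, but machines are indivisible.
shear + grinder: floor space 9 + 5 = 14 ≤ 15, output 17 + 15 = 32.
bender + grinder + punch: floor space 2 + 5 + 7 = 14 ≤ 15, output 14 + 15 + 10 = 39.
Best is bender, grinder, and punch with total output 39.

39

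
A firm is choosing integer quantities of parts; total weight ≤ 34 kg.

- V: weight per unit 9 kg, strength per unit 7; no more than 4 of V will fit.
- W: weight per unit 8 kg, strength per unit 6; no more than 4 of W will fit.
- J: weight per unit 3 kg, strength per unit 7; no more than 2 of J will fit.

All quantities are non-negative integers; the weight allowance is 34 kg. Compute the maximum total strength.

This is a bounded integer knapsack.
Take 3×V and 2×J: weight 33 ≤ 34, strength 3·7 + 2·7 = 35.
J has the best ratio (7/3) and is taken to its limit of 2; remaining capacity is filled optimally with the others.

35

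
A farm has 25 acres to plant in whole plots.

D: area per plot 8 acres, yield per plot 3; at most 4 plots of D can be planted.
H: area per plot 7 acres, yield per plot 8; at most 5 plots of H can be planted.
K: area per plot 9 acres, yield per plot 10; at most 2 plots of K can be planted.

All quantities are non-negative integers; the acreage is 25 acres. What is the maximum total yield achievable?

28

This is a bounded integer knapsack.
H has the best ratio (8/7); taking only H gives at most 3×8 = 24 (stopped by the area limit).
Mixing does better — 1×H and 2×K: area 25 ≤ 25, yield 1·8 + 2·10 = 28.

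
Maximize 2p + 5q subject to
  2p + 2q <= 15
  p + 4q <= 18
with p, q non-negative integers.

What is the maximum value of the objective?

24

The continuous relaxation peaks at (4, 3.5) with value 25.50; rounding to a feasible lattice point costs some objective.
(p,q)=(2,4): 2·2+2·4=12≤15, 1·2+4·4=18≤18, objective 24.
(p,q)=(4,3): 2·4+2·3=14≤15, 1·4+4·3=16≤18, objective 23.
(p,q)=(1,4): 2·1+2·4=10≤15, 1·1+4·4=17≤18, objective 22.
No feasible integer point exceeds 24.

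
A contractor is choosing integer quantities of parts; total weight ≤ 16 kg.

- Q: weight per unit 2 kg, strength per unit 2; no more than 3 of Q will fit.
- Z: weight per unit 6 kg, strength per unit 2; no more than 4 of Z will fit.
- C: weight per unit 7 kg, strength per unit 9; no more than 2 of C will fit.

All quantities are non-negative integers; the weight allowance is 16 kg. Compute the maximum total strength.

20

Take 1×Q and 2×C: weight 16 ≤ 16, strength 1·2 + 2·9 = 20.
C has the best ratio (9/7) and is taken to its limit of 2; remaining capacity is filled optimally with the others.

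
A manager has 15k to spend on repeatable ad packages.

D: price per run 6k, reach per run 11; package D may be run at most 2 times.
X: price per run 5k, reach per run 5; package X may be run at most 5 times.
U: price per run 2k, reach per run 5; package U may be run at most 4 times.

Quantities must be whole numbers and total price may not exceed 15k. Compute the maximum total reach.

31

U has the best ratio (5/2); taking only U gives at most 4×5 = 20 (stopped by the supply cap of 4).
Mixing does better — 1×D and 4×U: price 14 ≤ 15, reach 1·11 + 4·5 = 31.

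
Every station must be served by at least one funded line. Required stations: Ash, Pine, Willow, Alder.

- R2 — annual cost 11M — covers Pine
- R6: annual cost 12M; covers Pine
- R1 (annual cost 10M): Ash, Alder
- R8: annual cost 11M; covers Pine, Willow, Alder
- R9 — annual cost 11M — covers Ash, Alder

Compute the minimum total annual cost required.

21

This is an integer covering problem.
Choose R1 and R8: together they cover Ash, Pine, Willow, Alder — every station.
Total annual cost: 10 + 11 = 21.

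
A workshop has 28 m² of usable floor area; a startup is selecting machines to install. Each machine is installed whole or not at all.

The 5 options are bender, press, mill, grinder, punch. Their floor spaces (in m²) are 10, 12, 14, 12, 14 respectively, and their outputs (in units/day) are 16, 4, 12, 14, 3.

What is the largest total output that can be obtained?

30

Allowing fractional choices, the relaxed optimum would be about 35.1, but machines are indivisible.
bender + grinder: floor space 10 + 12 = 22 ≤ 28, output 16 + 14 = 30.
bender + mill: floor space 10 + 14 = 24 ≤ 28, output 16 + 12 = 28.
Best is bender and grinder with total output 30.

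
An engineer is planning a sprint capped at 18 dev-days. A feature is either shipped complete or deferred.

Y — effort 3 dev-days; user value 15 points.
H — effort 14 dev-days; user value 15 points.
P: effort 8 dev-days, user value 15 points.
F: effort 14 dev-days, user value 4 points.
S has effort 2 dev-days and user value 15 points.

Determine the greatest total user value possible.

45

Take Y, P, and S: effort 3 + 8 + 2 = 13 ≤ 18, user value 15 + 15 + 15 = 45.
No other feasible combination does better.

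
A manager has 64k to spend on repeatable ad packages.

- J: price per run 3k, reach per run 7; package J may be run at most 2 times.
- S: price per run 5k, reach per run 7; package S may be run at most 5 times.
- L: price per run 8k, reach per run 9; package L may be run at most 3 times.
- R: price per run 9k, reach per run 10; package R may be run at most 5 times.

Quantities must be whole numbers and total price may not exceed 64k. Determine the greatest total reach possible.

86

2×J, 5×S, 3×L, and 1×R: price 64 ≤ 64, reach 2·7 + 5·7 + 3·9 + 1·10 = 86.
2×J, 3×S, 2×L, and 3×R: price 64 ≤ 64, reach 2·7 + 3·7 + 2·9 + 3·10 = 83.
Best is 86.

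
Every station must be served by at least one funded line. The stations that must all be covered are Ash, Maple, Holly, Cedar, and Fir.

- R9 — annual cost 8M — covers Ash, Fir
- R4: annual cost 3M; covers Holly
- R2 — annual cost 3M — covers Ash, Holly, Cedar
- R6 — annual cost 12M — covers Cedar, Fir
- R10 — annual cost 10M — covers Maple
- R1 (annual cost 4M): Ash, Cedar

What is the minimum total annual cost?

21

This is a weighted set-cover instance.
Choose R9, R2, and R10: together they cover Ash, Maple, Holly, Cedar, Fir — every station.
Total annual cost: 8 + 3 + 10 = 21.
No cover costs less than 21.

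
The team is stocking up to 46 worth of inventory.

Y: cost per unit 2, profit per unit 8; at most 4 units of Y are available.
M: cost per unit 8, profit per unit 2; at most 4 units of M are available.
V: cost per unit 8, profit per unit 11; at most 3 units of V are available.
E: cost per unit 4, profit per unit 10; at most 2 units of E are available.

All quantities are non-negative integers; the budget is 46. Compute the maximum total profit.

85

This is a bounded integer knapsack.
Y has the best ratio (8/2); taking only Y gives at most 4×8 = 32 (stopped by the supply cap of 4).
Mixing does better — 4×Y, 3×V, and 2×E: cost 40 ≤ 46, profit 4·8 + 3·11 + 2·10 = 85.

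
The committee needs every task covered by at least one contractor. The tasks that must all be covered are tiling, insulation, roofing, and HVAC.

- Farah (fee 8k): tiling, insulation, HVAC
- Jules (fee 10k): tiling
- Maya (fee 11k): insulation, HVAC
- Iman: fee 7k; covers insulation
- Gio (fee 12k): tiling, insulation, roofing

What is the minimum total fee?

Choose Farah and Gio: together they cover tiling, insulation, roofing, HVAC — every task.
Total fee: 8 + 12 = 20.
No cover costs less than 20.

20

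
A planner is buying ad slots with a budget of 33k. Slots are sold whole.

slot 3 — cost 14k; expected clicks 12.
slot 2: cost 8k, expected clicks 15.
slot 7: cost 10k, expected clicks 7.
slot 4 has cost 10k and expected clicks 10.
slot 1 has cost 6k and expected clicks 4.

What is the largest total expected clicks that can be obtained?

37

Allowing fractional choices, the relaxed optimum would be about 37.7, but ad slots are indivisible.
slot 3 + slot 2 + slot 4: cost 14 + 8 + 10 = 32 ≤ 33, expected clicks 12 + 15 + 10 = 37.
slot 3 + slot 2 + slot 7: cost 14 + 8 + 10 = 32 ≤ 33, expected clicks 12 + 15 + 7 = 34.
Best is slot 3, slot 2, and slot 4 with total expected clicks 37.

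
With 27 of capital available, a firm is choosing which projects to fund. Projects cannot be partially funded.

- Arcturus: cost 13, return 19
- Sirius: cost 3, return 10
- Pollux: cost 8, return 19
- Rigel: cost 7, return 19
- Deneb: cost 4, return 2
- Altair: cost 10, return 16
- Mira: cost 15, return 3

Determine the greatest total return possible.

54

This is a 0-1 knapsack instance.
Allowing fractional choices, the relaxed optimum would be about 62.4, but projects are indivisible.
Sirius + Pollux + Rigel + Deneb: cost 3 + 8 + 7 + 4 = 22 ≤ 27, return 10 + 19 + 19 + 2 = 50.
Pollux + Rigel + Altair: cost 8 + 7 + 10 = 25 ≤ 27, return 19 + 19 + 16 = 54.
Arcturus + Sirius + Rigel + Deneb: cost 13 + 3 + 7 + 4 = 27 ≤ 27, return 19 + 10 + 19 + 2 = 50.
Best is Pollux, Rigel, and Altair with total return 54.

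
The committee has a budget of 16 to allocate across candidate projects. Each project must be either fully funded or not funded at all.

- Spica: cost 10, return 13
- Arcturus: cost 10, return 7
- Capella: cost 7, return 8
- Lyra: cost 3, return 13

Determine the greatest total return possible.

Allowing fractional choices, the relaxed optimum would be about 29.4, but projects are indivisible.
Capella + Lyra: cost 7 + 3 = 10 ≤ 16, return 8 + 13 = 21.
Spica + Lyra: cost 10 + 3 = 13 ≤ 16, return 13 + 13 = 26.
Best is Spica and Lyra with total return 26.

26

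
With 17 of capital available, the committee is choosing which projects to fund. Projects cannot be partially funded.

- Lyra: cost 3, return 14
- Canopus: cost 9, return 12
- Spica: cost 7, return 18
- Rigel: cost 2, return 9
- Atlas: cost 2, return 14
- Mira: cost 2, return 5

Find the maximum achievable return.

60

This is a 0-1 knapsack instance.
Lyra + Spica + Atlas + Mira: cost 3 + 7 + 2 + 2 = 14 ≤ 17, return 14 + 18 + 14 + 5 = 51.
Lyra + Spica + Rigel + Atlas + Mira: cost 3 + 7 + 2 + 2 + 2 = 16 ≤ 17, return 14 + 18 + 9 + 14 + 5 = 60.
Lyra + Spica + Rigel + Atlas: cost 3 + 7 + 2 + 2 = 14 ≤ 17, return 14 + 18 + 9 + 14 = 55.
Best is Lyra, Spica, Rigel, Atlas, and Mira with total return 60.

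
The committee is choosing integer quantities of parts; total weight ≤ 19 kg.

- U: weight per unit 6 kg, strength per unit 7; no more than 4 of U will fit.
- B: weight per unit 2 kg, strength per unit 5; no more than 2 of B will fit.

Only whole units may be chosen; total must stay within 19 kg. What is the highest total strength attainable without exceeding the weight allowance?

24

Take 2×U and 2×B: weight 16 ≤ 19, strength 2·7 + 2·5 = 24.
B has the best ratio (5/2) and is taken to its limit of 2; remaining capacity is filled optimally with the others.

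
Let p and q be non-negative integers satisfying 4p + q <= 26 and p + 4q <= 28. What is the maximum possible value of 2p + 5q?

38

(p,q)=(4,6) is feasible, giving 38.
(p,q)=(3,6) is feasible, giving 36.
(p,q)=(5,5) is feasible, giving 35.
The best lattice point is (4,6), giving 38.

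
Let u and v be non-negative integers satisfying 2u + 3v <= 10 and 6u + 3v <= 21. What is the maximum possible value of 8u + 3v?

27

The continuous relaxation peaks at (3.5, 0) with value 28.00; rounding to a feasible lattice point costs some objective.
(u,v)=(3,1) is feasible, giving 27.
(u,v)=(3,0) is feasible, giving 24.
(u,v)=(2,2) is feasible, giving 22.
(u,v)=(2,1) is feasible, giving 19.
The best lattice point is (3,1), giving 27.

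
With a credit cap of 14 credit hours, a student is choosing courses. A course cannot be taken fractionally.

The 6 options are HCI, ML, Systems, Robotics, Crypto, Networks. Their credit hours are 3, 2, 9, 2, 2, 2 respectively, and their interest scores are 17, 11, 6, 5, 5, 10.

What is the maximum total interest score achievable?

48

This is an integer program with binary decision variables.
Allowing fractional choices, the relaxed optimum would be about 50.0, but courses are indivisible.
HCI + ML + Robotics + Networks: credit hours 3 + 2 + 2 + 2 = 9 ≤ 14, interest score 17 + 11 + 5 + 10 = 43.
HCI + ML + Robotics + Crypto + Networks: credit hours 3 + 2 + 2 + 2 + 2 = 11 ≤ 14, interest score 17 + 11 + 5 + 5 + 10 = 48.
HCI + ML + Crypto + Networks: credit hours 3 + 2 + 2 + 2 = 9 ≤ 14, interest score 17 + 11 + 5 + 10 = 43.
Best is HCI, ML, Robotics, Crypto, and Networks with total interest score 48.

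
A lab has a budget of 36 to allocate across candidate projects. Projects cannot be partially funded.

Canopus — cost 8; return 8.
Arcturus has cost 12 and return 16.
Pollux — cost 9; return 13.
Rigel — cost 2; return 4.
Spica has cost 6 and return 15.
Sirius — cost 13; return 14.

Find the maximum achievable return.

52

Allowing fractional choices, the relaxed optimum would be about 55.5, but projects are indivisible.
Canopus + Arcturus + Pollux + Spica: cost 8 + 12 + 9 + 6 = 35 ≤ 36, return 8 + 16 + 13 + 15 = 52.
Canopus + Pollux + Spica + Sirius: cost 8 + 9 + 6 + 13 = 36 ≤ 36, return 8 + 13 + 15 + 14 = 50.
Best is Canopus, Arcturus, Pollux, and Spica with total return 52.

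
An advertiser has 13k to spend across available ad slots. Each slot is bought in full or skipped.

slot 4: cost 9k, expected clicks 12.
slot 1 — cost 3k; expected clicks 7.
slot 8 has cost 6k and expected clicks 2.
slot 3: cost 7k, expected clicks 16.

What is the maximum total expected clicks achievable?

23

Allowing fractional choices, the relaxed optimum would be about 27.0, but ad slots are indivisible.
slot 4 + slot 1: cost 9 + 3 = 12 ≤ 13, expected clicks 12 + 7 = 19.
slot 8 + slot 3: cost 6 + 7 = 13 ≤ 13, expected clicks 2 + 16 = 18.
slot 1 + slot 3: cost 3 + 7 = 10 ≤ 13, expected clicks 7 + 16 = 23.
Best is slot 1 and slot 3 with total expected clicks 23.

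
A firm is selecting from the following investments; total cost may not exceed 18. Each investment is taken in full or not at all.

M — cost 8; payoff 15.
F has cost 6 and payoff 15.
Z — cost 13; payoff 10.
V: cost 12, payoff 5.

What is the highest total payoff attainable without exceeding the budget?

30

This is an integer program with binary decision variables.
Allowing fractional choices, the relaxed optimum would be about 33.1, but investments are indivisible.
F: cost 6 ≤ 18, payoff 15.
F + V: cost 6 + 12 = 18 ≤ 18, payoff 15 + 5 = 20.
M + F: cost 8 + 6 = 14 ≤ 18, payoff 15 + 15 = 30.
Best is M and F with total payoff 30.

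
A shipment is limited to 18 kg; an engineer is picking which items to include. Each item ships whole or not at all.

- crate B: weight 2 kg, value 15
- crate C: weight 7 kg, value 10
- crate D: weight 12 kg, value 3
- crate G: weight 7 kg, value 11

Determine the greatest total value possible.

Allowing fractional choices, the relaxed optimum would be about 36.5, but items are indivisible.
crate B + crate C + crate G: weight 2 + 7 + 7 = 16 ≤ 18, value 15 + 10 + 11 = 36.
crate B + crate G: weight 2 + 7 = 9 ≤ 18, value 15 + 11 = 26.
crate B + crate C: weight 2 + 7 = 9 ≤ 18, value 15 + 10 = 25.
Best is crate B, crate C, and crate G with total value 36.

36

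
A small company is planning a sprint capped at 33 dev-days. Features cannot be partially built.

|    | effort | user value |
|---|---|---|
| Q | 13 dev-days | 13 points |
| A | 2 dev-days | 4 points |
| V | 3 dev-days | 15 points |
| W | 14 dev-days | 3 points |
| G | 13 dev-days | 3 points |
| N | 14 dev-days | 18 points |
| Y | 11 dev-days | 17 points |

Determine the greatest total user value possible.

54

Allowing fractional choices, the relaxed optimum would be about 57.0, but features are indivisible.
A + V + N + Y: effort 2 + 3 + 14 + 11 = 30 ≤ 33, user value 4 + 15 + 18 + 17 = 54.
V + N + Y: effort 3 + 14 + 11 = 28 ≤ 33, user value 15 + 18 + 17 = 50.
Best is A, V, N, and Y with total user value 54.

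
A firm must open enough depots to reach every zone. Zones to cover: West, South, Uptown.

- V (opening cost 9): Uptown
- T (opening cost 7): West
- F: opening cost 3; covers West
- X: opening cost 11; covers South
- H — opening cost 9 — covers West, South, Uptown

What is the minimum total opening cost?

9

H alone covers West, South, Uptown — every zone.
Total opening cost: 9.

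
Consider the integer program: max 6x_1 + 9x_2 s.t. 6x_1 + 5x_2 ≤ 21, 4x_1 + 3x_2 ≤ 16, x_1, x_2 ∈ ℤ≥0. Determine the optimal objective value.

(x_1,x_2)=(0,4): 6·0+5·4=20≤21, 4·0+3·4=12≤16, objective 36.
(x_1,x_2)=(1,3): 6·1+5·3=21≤21, 4·1+3·3=13≤16, objective 33.
(x_1,x_2)=(0,3): 6·0+5·3=15≤21, 4·0+3·3=9≤16, objective 27.
No feasible integer point exceeds 36.

36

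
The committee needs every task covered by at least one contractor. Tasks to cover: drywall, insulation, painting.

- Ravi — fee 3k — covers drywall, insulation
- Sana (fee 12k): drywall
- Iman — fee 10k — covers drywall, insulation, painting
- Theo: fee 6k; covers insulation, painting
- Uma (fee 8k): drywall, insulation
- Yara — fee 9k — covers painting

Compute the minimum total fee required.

9

This is an integer covering problem.
Choose Ravi and Theo: together they cover drywall, insulation, painting — every task.
Total fee: 3 + 6 = 9.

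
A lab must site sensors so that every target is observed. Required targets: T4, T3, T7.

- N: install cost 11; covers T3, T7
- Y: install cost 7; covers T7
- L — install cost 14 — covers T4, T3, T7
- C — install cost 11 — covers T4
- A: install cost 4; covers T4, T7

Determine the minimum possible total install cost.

The greedy cost-per-new-target heuristic would pick A and N for 15, but a cheaper cover exists.
L alone covers T4, T3, T7 — every target.
Total install cost: 14.
No cover costs less than 14.

14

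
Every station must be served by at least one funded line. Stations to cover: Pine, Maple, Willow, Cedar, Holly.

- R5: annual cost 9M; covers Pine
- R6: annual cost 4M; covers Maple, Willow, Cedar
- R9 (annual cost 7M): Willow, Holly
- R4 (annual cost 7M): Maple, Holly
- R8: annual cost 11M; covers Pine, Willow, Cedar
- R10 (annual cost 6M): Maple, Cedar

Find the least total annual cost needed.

18

The greedy cost-per-new-station heuristic would pick R6, R9, and R5 for 20, but a cheaper cover exists.
Choose R4 and R8: together they cover Pine, Maple, Willow, Cedar, Holly — every station.
Total annual cost: 7 + 11 = 18.
No cover costs less than 18.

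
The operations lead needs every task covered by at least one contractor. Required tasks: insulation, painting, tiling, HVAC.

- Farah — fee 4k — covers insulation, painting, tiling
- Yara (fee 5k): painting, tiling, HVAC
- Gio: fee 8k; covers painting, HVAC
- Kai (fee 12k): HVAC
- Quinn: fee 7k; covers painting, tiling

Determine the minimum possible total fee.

Choose Farah and Yara: together they cover insulation, painting, tiling, HVAC — every task.
Total fee: 4 + 5 = 9.
No cover costs less than 9.

9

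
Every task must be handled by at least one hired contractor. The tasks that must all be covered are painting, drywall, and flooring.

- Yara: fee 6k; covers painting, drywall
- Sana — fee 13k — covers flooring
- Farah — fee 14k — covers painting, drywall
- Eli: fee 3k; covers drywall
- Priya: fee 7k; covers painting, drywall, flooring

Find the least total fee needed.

This is an integer covering problem.
Priya alone covers painting, drywall, flooring — every task.
Total fee: 7.

7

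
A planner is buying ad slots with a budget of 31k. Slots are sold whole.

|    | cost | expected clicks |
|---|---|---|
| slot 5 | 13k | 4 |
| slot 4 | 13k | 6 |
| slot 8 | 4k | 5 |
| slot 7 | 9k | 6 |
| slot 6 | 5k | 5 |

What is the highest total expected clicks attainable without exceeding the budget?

22

slot 4 + slot 8 + slot 7 + slot 6: cost 13 + 4 + 9 + 5 = 31 ≤ 31, expected clicks 6 + 5 + 6 + 5 = 22.
slot 5 + slot 8 + slot 7 + slot 6: cost 13 + 4 + 9 + 5 = 31 ≤ 31, expected clicks 4 + 5 + 6 + 5 = 20.
slot 4 + slot 8 + slot 7: cost 13 + 4 + 9 = 26 ≤ 31, expected clicks 6 + 5 + 6 = 17.
Best is slot 4, slot 8, slot 7, and slot 6 with total expected clicks 22.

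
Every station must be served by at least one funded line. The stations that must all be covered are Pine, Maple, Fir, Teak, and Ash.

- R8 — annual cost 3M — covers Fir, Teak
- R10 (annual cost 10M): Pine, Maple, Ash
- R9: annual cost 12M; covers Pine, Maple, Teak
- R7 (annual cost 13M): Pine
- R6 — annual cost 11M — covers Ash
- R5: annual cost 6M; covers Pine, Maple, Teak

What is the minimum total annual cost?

13

This is an integer covering problem.
Choose R8 and R10: together they cover Pine, Maple, Fir, Teak, Ash — every station.
Total annual cost: 3 + 10 = 13.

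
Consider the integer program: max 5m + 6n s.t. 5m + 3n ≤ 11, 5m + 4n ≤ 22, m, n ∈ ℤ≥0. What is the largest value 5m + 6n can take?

18

The continuous relaxation peaks at (0, 3.67) with value 22.00; rounding to a feasible lattice point costs some objective.
(m,n)=(0,3): 5·0+3·3=9≤11, 5·0+4·3=12≤22, objective 18.
(m,n)=(1,2): 5·1+3·2=11≤11, 5·1+4·2=13≤22, objective 17.
(m,n)=(0,2): 5·0+3·2=6≤11, 5·0+4·2=8≤22, objective 12.
No feasible integer point exceeds 18.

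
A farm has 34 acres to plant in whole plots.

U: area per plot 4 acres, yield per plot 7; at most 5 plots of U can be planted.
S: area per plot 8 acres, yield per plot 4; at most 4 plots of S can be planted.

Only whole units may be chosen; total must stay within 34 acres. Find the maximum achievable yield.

U has the best ratio (7/4); taking only U gives at most 5×7 = 35 (stopped by the supply cap of 5).
Mixing does better — 5×U and 1×S: area 28 ≤ 34, yield 5·7 + 1·4 = 39.

39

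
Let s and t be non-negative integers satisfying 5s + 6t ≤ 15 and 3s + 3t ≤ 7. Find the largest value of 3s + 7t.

14

Relaxing integrality, the LP optimum is 16.33 at (s,t) = (0, 2.33), which is not an integer point.
(s,t)=(0,2): 5·0+6·2=12≤15, 3·0+3·2=6≤7, objective 14.
(s,t)=(1,1): 5·1+6·1=11≤15, 3·1+3·1=6≤7, objective 10.
(s,t)=(0,1): 5·0+6·1=6≤15, 3·0+3·1=3≤7, objective 7.
No feasible integer point exceeds 14.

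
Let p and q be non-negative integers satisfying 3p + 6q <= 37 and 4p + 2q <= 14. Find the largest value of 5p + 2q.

Relaxing integrality, the LP optimum is 17.50 at (p,q) = (3.5, 0), which is not an integer point.
(p,q)=(3,1): 3·3+6·1=15≤37, 4·3+2·1=14≤14, objective 17.
(p,q)=(3,0): 3·3+6·0=9≤37, 4·3+2·0=12≤14, objective 15.
Maximum is 17 at (p,q)=(3,1).

17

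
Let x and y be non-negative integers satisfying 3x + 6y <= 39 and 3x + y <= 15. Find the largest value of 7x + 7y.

(x,y)=(3,5) is feasible, giving 56.
(x,y)=(3,4) is feasible, giving 49.
No feasible integer point exceeds 56.

56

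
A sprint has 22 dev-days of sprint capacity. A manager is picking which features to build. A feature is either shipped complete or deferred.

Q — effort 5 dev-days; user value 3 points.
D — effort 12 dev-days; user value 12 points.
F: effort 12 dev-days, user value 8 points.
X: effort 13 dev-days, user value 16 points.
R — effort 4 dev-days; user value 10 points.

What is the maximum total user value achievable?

29

Take Q, X, and R: effort 5 + 13 + 4 = 22 ≤ 22, user value 3 + 16 + 10 = 29.
No other feasible combination does better.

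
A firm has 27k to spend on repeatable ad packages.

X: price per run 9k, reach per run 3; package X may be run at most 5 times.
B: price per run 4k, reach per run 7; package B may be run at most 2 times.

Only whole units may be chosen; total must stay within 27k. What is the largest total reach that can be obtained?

20

This is a bounded integer knapsack.
1×X and 2×B: price 17 ≤ 27, reach 1·3 + 2·7 = 17.
2×X and 2×B: price 26 ≤ 27, reach 2·3 + 2·7 = 20.
Best is 20.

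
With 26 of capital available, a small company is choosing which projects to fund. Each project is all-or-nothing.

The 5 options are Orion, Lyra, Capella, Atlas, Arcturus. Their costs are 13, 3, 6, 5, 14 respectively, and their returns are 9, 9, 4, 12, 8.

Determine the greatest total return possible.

30

Allowing fractional choices, the relaxed optimum would be about 33.3, but projects are indivisible.
Lyra + Atlas + Arcturus: cost 3 + 5 + 14 = 22 ≤ 26, return 9 + 12 + 8 = 29.
Orion + Lyra + Atlas: cost 13 + 3 + 5 = 21 ≤ 26, return 9 + 9 + 12 = 30.
Best is Orion, Lyra, and Atlas with total return 30.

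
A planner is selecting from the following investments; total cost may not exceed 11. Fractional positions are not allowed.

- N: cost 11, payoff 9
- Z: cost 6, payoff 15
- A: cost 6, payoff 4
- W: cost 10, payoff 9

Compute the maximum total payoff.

15

Allowing fractional choices, the relaxed optimum would be about 19.5, but investments are indivisible.
Z: cost 6 ≤ 11, payoff 15.
W: cost 10 ≤ 11, payoff 9.
Best is Z with total payoff 15.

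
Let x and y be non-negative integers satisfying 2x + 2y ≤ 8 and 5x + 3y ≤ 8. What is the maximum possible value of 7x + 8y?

16

The continuous relaxation peaks at (0, 2.67) with value 21.33; rounding to a feasible lattice point costs some objective.
(x,y)=(0,2): 2·0+2·2=4≤8, 5·0+3·2=6≤8, objective 16.
(x,y)=(1,1): 2·1+2·1=4≤8, 5·1+3·1=8≤8, objective 15.
Maximum is 16 at (x,y)=(0,2).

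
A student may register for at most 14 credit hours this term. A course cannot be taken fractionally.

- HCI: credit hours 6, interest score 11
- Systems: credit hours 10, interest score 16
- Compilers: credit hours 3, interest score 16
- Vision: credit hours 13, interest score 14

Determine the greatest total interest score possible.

32

Allowing fractional choices, the relaxed optimum would be about 35.0, but courses are indivisible.
Systems + Compilers: credit hours 10 + 3 = 13 ≤ 14, interest score 16 + 16 = 32.
HCI + Compilers: credit hours 6 + 3 = 9 ≤ 14, interest score 11 + 16 = 27.
Best is Systems and Compilers with total interest score 32.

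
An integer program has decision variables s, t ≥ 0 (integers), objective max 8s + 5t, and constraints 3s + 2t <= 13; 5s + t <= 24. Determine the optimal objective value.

34

Relaxing integrality, the LP optimum is 34.67 at (s,t) = (4.33, 0), which is not an integer point.
(s,t)=(3,2): 3·3+2·2=13≤13, 5·3+1·2=17≤24, objective 34.
(s,t)=(4,0): 3·4+2·0=12≤13, 5·4+1·0=20≤24, objective 32.
(s,t)=(2,3): 3·2+2·3=12≤13, 5·2+1·3=13≤24, objective 31.
(s,t)=(3,1): 3·3+2·1=11≤13, 5·3+1·1=16≤24, objective 29.
The best lattice point is (3,2), giving 34.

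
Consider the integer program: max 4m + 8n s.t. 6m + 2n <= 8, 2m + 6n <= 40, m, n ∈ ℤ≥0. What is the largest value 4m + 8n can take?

(m,n)=(0,4) is feasible, giving 32.
(m,n)=(0,3) is feasible, giving 24.
No feasible integer point exceeds 32.

32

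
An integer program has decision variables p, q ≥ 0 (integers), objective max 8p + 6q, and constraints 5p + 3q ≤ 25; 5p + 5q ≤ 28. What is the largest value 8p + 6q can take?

(p,q)=(5,0): 5·5+3·0=25≤25, 5·5+5·0=25≤28, objective 40.
(p,q)=(4,1): 5·4+3·1=23≤25, 5·4+5·1=25≤28, objective 38.
Maximum is 40 at (p,q)=(5,0).

40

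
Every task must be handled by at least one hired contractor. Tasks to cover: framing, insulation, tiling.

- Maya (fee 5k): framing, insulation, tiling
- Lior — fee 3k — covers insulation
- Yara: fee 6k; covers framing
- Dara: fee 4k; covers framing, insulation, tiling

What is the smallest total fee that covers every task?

4

Dara alone covers framing, insulation, tiling — every task.
Total fee: 4.
No cover costs less than 4.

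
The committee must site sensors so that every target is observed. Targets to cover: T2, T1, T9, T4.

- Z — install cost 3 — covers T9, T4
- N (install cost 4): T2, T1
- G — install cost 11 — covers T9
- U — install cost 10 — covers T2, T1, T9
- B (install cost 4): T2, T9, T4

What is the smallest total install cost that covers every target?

7

The greedy cost-per-new-target heuristic would pick B and N for 8, but a cheaper cover exists.
Choose Z and N: together they cover T2, T1, T9, T4 — every target.
Total install cost: 3 + 4 = 7.
No cover costs less than 7.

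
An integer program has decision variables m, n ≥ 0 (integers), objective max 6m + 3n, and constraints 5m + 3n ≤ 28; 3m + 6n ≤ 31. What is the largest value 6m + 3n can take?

The continuous relaxation peaks at (5.6, 0) with value 33.60; rounding to a feasible lattice point costs some objective.
(m,n)=(5,1): 5·5+3·1=28≤28, 3·5+6·1=21≤31, objective 33.
(m,n)=(4,2): 5·4+3·2=26≤28, 3·4+6·2=24≤31, objective 30.
No feasible integer point exceeds 33.

33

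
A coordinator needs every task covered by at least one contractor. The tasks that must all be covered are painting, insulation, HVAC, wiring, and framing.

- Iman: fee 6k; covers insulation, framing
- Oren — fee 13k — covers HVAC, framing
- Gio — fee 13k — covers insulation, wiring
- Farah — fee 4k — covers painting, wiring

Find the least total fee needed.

Choose Iman, Oren, and Farah: together they cover painting, insulation, HVAC, wiring, framing — every task.
Total fee: 6 + 13 + 4 = 23.
No cover costs less than 23.

23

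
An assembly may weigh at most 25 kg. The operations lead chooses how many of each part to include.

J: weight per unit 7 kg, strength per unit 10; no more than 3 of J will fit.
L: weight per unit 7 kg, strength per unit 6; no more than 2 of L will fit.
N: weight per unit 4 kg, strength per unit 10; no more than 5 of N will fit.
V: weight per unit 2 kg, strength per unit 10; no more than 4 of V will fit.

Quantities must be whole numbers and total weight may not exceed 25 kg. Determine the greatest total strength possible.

This is a bounded integer knapsack.
4×N and 4×V: weight 24 ≤ 25, strength 4·10 + 4·10 = 80.
3×N and 4×V: weight 20 ≤ 25, strength 3·10 + 4·10 = 70.
Best is 80.

80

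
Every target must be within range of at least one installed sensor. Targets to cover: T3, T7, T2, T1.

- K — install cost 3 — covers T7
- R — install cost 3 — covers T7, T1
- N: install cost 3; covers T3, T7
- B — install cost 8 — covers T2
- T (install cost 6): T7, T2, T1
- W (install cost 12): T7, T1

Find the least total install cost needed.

9

The greedy cost-per-new-target heuristic would pick R, N, and T for 12, but a cheaper cover exists.
Choose N and T: together they cover T3, T7, T2, T1 — every target.
Total install cost: 3 + 6 = 9.
No cover costs less than 9.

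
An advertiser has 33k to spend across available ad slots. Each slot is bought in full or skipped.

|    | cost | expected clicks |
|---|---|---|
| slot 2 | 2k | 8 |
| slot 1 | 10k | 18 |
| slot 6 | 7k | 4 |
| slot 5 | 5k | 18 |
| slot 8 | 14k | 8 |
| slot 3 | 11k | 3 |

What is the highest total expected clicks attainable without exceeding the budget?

52

Treat it as a binary knapsack problem.
Allowing fractional choices, the relaxed optimum would be about 53.1, but ad slots are indivisible.
slot 2 + slot 1 + slot 5 + slot 8: cost 2 + 10 + 5 + 14 = 31 ≤ 33, expected clicks 8 + 18 + 18 + 8 = 52.
slot 2 + slot 1 + slot 6 + slot 5: cost 2 + 10 + 7 + 5 = 24 ≤ 33, expected clicks 8 + 18 + 4 + 18 = 48.
slot 2 + slot 1 + slot 5 + slot 3: cost 2 + 10 + 5 + 11 = 28 ≤ 33, expected clicks 8 + 18 + 18 + 3 = 47.
Best is slot 2, slot 1, slot 5, and slot 8 with total expected clicks 52.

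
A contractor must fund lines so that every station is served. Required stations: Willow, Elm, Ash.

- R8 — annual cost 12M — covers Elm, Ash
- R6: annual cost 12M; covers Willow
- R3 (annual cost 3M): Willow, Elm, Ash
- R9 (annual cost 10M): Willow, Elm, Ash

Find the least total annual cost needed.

3

R3 alone covers Willow, Elm, Ash — every station.
Total annual cost: 3.
No cover costs less than 3.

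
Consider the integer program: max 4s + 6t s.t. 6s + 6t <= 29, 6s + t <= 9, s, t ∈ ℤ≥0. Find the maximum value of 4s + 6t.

(s,t)=(0,4) is feasible, giving 24.
(s,t)=(1,3) is feasible, giving 22.
(s,t)=(0,3) is feasible, giving 18.
The best lattice point is (0,4), giving 24.

24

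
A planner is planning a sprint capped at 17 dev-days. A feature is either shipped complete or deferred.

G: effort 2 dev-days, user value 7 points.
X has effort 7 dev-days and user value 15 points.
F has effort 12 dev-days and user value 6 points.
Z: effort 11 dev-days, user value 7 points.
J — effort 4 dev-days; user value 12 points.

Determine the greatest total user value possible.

34

Allowing fractional choices, the relaxed optimum would be about 36.5, but features are indivisible.
X + J: effort 7 + 4 = 11 ≤ 17, user value 15 + 12 = 27.
G + X + J: effort 2 + 7 + 4 = 13 ≤ 17, user value 7 + 15 + 12 = 34.
Best is G, X, and J with total user value 34.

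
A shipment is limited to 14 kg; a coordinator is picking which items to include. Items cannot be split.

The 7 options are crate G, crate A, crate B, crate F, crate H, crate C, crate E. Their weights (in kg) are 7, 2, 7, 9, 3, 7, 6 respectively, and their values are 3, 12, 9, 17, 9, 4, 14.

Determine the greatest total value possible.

This is an integer program with binary decision variables.
Take crate A, crate F, and crate H: weight 2 + 9 + 3 = 14 ≤ 14, value 12 + 17 + 9 = 38.
No other feasible combination does better.

38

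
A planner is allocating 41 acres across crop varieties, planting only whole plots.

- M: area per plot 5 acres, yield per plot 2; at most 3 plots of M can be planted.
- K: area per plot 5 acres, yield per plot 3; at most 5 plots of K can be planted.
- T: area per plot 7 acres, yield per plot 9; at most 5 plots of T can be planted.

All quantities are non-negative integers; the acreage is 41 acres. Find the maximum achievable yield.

48

This is a bounded integer knapsack.
T has the best ratio (9/7); taking only T gives at most 5×9 = 45 (stopped by the area limit).
Mixing does better — 1×K and 5×T: area 40 ≤ 41, yield 1·3 + 5·9 = 48.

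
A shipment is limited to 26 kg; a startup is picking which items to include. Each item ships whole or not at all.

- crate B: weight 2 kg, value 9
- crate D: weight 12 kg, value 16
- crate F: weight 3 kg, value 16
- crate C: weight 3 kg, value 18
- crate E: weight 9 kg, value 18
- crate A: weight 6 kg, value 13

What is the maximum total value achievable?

Allowing fractional choices, the relaxed optimum would be about 78.0, but items are indivisible.
crate B + crate D + crate F + crate C + crate A: weight 2 + 12 + 3 + 3 + 6 = 26 ≤ 26, value 9 + 16 + 16 + 18 + 13 = 72.
crate B + crate F + crate C + crate E + crate A: weight 2 + 3 + 3 + 9 + 6 = 23 ≤ 26, value 9 + 16 + 18 + 18 + 13 = 74.
Best is crate B, crate F, crate C, crate E, and crate A with total value 74.

74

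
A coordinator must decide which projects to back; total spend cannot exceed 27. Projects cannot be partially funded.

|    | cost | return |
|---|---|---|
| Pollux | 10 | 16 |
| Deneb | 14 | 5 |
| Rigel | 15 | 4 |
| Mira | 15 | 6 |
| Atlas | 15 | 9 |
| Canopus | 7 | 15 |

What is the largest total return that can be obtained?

Allowing fractional choices, the relaxed optimum would be about 37.0, but projects are indivisible.
Atlas + Canopus: cost 15 + 7 = 22 ≤ 27, return 9 + 15 = 24.
Pollux + Atlas: cost 10 + 15 = 25 ≤ 27, return 16 + 9 = 25.
Pollux + Canopus: cost 10 + 7 = 17 ≤ 27, return 16 + 15 = 31.
Best is Pollux and Canopus with total return 31.

31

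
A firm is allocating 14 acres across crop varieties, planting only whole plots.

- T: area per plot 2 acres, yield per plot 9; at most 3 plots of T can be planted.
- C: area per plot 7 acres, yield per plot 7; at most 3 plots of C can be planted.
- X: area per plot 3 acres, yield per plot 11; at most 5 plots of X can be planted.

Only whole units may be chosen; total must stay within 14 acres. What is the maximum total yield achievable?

53

1×T and 4×X: area 14 ≤ 14, yield 1·9 + 4·11 = 53.
2×T and 3×X: area 13 ≤ 14, yield 2·9 + 3·11 = 51.
Best is 53.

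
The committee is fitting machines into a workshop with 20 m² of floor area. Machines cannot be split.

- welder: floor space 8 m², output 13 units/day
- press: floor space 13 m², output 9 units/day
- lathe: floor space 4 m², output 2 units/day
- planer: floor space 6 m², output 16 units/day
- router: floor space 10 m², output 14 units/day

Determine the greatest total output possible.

32

Allowing fractional choices, the relaxed optimum would be about 37.4, but machines are indivisible.
welder + lathe + planer: floor space 8 + 4 + 6 = 18 ≤ 20, output 13 + 2 + 16 = 31.
lathe + planer + router: floor space 4 + 6 + 10 = 20 ≤ 20, output 2 + 16 + 14 = 32.
Best is lathe, planer, and router with total output 32.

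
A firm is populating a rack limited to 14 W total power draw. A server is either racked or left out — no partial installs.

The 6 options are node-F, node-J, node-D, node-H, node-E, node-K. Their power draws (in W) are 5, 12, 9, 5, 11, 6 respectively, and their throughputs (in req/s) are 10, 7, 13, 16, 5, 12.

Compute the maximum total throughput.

29

node-D + node-H: power draw 9 + 5 = 14 ≤ 14, throughput 13 + 16 = 29.
node-H + node-K: power draw 5 + 6 = 11 ≤ 14, throughput 16 + 12 = 28.
Best is node-D and node-H with total throughput 29.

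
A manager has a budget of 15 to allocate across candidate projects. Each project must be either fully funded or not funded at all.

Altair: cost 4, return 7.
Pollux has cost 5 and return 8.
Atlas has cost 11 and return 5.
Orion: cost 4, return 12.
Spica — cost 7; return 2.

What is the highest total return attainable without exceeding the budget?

Allowing fractional choices, the relaxed optimum would be about 27.9, but projects are indivisible.
Altair + Orion + Spica: cost 4 + 4 + 7 = 15 ≤ 15, return 7 + 12 + 2 = 21.
Altair + Pollux + Orion: cost 4 + 5 + 4 = 13 ≤ 15, return 7 + 8 + 12 = 27.
Best is Altair, Pollux, and Orion with total return 27.

27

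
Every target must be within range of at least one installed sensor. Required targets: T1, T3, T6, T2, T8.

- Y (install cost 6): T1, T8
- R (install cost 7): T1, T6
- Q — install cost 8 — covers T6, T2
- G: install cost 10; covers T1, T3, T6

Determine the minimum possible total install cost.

Choose Y, Q, and G: together they cover T1, T3, T6, T2, T8 — every target.
Total install cost: 6 + 8 + 10 = 24.

24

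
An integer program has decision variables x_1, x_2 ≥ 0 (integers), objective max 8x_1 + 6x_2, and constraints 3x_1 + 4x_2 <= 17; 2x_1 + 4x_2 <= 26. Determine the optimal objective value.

(x_1,x_2)=(5,0): 3·5+4·0=15≤17, 2·5+4·0=10≤26, objective 40.
(x_1,x_2)=(4,1): 3·4+4·1=16≤17, 2·4+4·1=12≤26, objective 38.
(x_1,x_2)=(4,0): 3·4+4·0=12≤17, 2·4+4·0=8≤26, objective 32.
Maximum is 40 at (x_1,x_2)=(5,0).

40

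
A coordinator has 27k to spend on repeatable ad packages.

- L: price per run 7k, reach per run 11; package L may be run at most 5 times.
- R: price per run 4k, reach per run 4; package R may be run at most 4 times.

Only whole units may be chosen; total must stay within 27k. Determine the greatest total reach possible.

37

This is a bounded integer knapsack.
3×L and 1×R: price 25 ≤ 27, reach 3·11 + 1·4 = 37.
2×L and 3×R: price 26 ≤ 27, reach 2·11 + 3·4 = 34.
Best is 37.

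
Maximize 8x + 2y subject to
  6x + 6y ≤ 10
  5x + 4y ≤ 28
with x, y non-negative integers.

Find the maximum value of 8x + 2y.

The continuous relaxation peaks at (1.67, 0) with value 13.33; rounding to a feasible lattice point costs some objective.
(x,y)=(1,0): 6·1+6·0=6≤10, 5·1+4·0=5≤28, objective 8.
(x,y)=(0,1): 6·0+6·1=6≤10, 5·0+4·1=4≤28, objective 2.
(x,y)=(0,0): 6·0+6·0=0≤10, 5·0+4·0=0≤28, objective 0.
Maximum is 8 at (x,y)=(1,0).

8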